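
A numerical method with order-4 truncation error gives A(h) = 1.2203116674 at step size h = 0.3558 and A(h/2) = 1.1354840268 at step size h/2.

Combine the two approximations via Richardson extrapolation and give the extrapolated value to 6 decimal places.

1.129829

Method order is 4; weight 2^4 = 16.
Top: 16(1.1354840268) − (1.2203116674) = 16.9474327614
(16·1.1354840268 − 1.2203116674)/(16 − 1) = 1.1298288508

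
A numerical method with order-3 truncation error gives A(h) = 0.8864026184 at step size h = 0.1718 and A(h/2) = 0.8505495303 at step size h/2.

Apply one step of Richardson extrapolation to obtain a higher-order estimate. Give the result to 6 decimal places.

0.845428

Error is O(h^3); halving h shrinks it by 2^3 = 8.
2^3×A(h/2) = 6.8043962424; minus A(h) gives 5.9179936240.
R = 5.9179936240/7 = 0.8454276606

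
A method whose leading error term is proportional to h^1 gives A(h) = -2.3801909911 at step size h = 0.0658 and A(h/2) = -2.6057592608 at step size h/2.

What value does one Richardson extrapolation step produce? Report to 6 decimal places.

-2.831328

With r = 1 the leading error scales as h^1, so the weight is 2^1 = 2.
2×(-2.6057592608) = -5.2115185216; subtract (-2.3801909911) → -2.8313275305
(2×(-2.6057592608) − (-2.3801909911))/(2 − 1) = -2.8313275305
Gap between inputs: 2.256e-01; correction applied: −0.2255682697.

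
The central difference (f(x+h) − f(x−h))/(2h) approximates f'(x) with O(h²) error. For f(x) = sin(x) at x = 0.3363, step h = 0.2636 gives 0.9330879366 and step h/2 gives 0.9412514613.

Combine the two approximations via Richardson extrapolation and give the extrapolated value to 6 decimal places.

Method order is 2; weight 2^2 = 4.
Weighted: 3.7650058452 − 0.9330879366 = 2.8319179086
Divide by 2^2 − 1 = 3.
2.8319179086 ÷ 3 = 0.9439726362
Gap between inputs: 8.164e-03; correction applied: +0.0027211749.

0.943973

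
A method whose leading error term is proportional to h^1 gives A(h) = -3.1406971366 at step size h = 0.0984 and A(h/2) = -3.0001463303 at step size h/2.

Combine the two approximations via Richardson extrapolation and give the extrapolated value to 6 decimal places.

The method has order 1: 2^1 = 2.
Top: 2(-3.0001463303) − (-3.1406971366) = -2.8595955240
R = (-2.8595955240)/1 = -2.8595955240
Shift from A(h/2): +0.1405508063.

-2.859596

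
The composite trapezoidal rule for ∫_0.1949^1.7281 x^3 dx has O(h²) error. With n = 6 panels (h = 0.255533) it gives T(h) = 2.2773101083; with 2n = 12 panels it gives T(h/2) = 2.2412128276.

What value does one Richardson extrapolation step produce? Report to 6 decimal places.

Order 2 gives 2^r = 4 and 2^r − 1 = 3.
2^2·A(h/2) = 8.9648513104; minus A(h) gives 6.6875412021.
Extrapolated: 6.6875412021 / 3 = 2.2291804007
Shift from A(h/2): −0.0120324269.

2.229180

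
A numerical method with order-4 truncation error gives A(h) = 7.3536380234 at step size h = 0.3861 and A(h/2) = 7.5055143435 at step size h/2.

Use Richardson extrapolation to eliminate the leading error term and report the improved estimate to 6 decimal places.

Leading term ∝ h^4; use weight 16 = 2^4.
16×7.5055143435 = 120.0882294960; subtract 7.3536380234 → 112.7345914726
(16×7.5055143435 − 7.3536380234)/(16 − 1) = 7.5156394315
Correction |R − A(h/2)| = 1.013e-02; gap |A(h/2) − A(h)| = 1.519e-01.

7.515639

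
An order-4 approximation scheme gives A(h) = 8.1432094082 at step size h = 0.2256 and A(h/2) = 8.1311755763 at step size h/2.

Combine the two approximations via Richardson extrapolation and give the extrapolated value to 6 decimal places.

8.130373

Order 4 gives 2^r = 16 and 2^r − 1 = 15.
Difference of the inputs: 8.1311755763 − 8.1432094082 = -0.0120338319
Divide by 2^4 − 1 = 15: (-0.0120338319)/15 = -0.0008022555
R = A(h/2) + (A(h/2) − A(h))/15 = 8.1311755763 − 0.0008022555 = 8.1303733208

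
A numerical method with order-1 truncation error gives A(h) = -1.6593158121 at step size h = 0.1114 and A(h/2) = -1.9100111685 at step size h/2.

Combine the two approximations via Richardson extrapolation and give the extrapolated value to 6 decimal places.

-2.160707

r = 1, so 2^r = 2.
Top: 2(-1.9100111685) − (-1.6593158121) = -2.1607065249
Divide by 2^1 − 1 = 1.
(-2.1607065249) ÷ 1 = -2.1607065249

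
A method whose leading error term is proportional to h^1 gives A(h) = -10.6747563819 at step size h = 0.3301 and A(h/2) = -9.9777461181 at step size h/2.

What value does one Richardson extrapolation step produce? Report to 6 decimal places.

r = 1: numerator weight 2, denominator 1.
Numerator 2*A(h/2) − A(h) = 2*(-9.9777461181) − (-10.6747563819) = -9.2807358543
(-9.2807358543) ÷ 1 = -9.2807358543

-9.280736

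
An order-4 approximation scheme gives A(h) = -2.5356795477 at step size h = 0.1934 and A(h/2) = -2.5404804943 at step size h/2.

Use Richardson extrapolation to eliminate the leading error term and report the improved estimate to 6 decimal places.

-2.540801

Method order is 4; weight 2^4 = 16.
Top: 16(-2.5404804943) − (-2.5356795477) = -38.1120083611
Divide by 2^4 − 1 = 15.
Result: -2.5408005574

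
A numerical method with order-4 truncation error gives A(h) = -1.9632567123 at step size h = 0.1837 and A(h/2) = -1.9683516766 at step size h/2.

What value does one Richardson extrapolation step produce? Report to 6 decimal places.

-1.968691

r = 4, so 2^r = 16.
A(h/2) − A(h) = -1.9683516766 − (-1.9632567123) = -0.0050949643
Correction (A(h/2) − A(h))/(16 − 1) = (-0.0050949643)/15 = -0.0003396643
R = -1.9683516766 − 0.0003396643 = -1.9686913409
Shift from A(h/2): −0.0003396643.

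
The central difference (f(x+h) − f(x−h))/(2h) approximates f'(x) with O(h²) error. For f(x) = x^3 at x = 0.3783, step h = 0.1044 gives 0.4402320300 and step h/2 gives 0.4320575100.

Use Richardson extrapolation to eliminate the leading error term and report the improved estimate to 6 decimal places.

Error is O(h^2); halving h shrinks it by 2^2 = 4.
Top: 4(0.4320575100) − (0.4402320300) = 1.2879980100
1.2879980100 ÷ 3 = 0.4293326700
Shift from A(h/2): −0.0027248400.

0.429333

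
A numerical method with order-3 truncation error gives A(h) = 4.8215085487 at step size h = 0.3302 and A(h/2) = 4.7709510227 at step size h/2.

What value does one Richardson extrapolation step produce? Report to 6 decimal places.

4.763729

r = 3: numerator weight 8, denominator 7.
8 × 4.7709510227 − 4.8215085487 = 33.3460996329
Denominator 8 − 1 = 7.
33.3460996329 ÷ 7 = 4.7637285190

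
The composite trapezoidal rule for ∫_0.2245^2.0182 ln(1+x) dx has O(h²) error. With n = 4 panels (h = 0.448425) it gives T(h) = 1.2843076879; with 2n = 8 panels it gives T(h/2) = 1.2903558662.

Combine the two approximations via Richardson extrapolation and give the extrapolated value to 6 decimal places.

r = 2: numerator weight 4, denominator 3.
Numerator 4 × A(h/2) − A(h) = 4 × 1.2903558662 − 1.2843076879 = 3.8771157769
R = 3.8771157769/3 = 1.2923719256

1.292372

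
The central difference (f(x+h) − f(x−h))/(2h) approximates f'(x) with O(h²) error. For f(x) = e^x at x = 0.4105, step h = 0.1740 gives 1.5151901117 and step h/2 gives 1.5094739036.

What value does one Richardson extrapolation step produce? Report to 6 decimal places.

r = 2, so 2^r = 4.
2^2 × A(h/2) = 6.0378956144; minus A(h) gives 4.5227055027.
4.5227055027 ÷ 3 = 1.5075685009

1.507569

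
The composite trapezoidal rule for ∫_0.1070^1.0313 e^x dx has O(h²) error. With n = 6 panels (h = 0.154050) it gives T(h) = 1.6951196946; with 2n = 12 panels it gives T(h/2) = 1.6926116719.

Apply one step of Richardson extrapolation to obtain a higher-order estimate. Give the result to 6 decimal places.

1.691776

Order 2 gives 2^r = 4 and 2^r − 1 = 3.
Top: 4(1.6926116719) − (1.6951196946) = 5.0753269930
R = 5.0753269930/3 = 1.6917756643
Gap between inputs: 2.508e-03; correction applied: −0.0008360076.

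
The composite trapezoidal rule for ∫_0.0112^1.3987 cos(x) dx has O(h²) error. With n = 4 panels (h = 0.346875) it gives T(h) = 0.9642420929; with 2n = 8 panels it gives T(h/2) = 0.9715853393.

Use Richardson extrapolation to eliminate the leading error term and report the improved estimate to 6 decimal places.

The method has order 2: 2^2 = 4.
2^2 × A(h/2) = 3.8863413572; minus A(h) gives 2.9220992643.
Denominator 4 − 1 = 3.
So the Richardson estimate is 0.9740330881.

0.974033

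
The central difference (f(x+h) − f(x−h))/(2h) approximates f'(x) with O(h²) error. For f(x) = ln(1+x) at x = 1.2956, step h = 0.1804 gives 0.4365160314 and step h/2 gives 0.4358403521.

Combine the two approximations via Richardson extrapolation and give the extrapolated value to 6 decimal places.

Leading term ∝ h^2; use weight 4 = 2^2.
4*0.4358403521 = 1.7433614084; subtract 0.4365160314 → 1.3068453770
Divide by 2^2 − 1 = 3.
1.3068453770 ÷ 3 = 0.4356151257

0.435615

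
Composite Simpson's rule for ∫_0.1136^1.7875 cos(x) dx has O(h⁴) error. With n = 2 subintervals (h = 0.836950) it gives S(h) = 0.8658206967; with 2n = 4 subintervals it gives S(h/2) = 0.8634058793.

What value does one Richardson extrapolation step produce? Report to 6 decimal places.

0.863245

With r = 4 the leading error scales as h^4, so the weight is 2^4 = 16.
Weighted: 13.8144940688 − 0.8658206967 = 12.9486733721
Extrapolated: 12.9486733721 / 15 = 0.8632448915
Correction |R − A(h/2)| = 1.610e-04; gap |A(h/2) − A(h)| = 2.415e-03.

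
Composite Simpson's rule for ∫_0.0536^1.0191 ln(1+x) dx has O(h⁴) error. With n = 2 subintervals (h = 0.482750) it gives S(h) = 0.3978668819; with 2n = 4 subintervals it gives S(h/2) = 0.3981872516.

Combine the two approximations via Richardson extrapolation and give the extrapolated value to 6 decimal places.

Error is O(h^4); halving h shrinks it by 2^4 = 16.
A(h/2) − A(h) = 0.3981872516 − 0.3978668819 = 0.0003203697
Correction (A(h/2) − A(h))/(16 − 1) = 0.0003203697/15 = 0.0000213580
R = 0.3981872516 + 0.0000213580 = 0.3982086096
Shift from A(h/2): +0.0000213580.

0.398209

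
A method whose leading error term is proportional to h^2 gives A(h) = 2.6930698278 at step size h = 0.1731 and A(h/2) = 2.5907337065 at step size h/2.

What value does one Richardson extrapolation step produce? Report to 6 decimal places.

2.556622

Leading term ∝ h^2; use weight 4 = 2^2.
2^2*A(h/2) = 10.3629348260; minus A(h) gives 7.6698649982.
7.6698649982 ÷ 3 = 2.5566216661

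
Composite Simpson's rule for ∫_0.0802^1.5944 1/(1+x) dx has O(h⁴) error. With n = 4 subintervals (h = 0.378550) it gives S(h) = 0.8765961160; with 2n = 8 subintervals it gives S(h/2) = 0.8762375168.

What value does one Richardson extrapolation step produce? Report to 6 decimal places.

0.876214

Order 4 gives 2^r = 16 and 2^r − 1 = 15.
Numerator 16×A(h/2) − A(h) = 16×0.8762375168 − 0.8765961160 = 13.1432041528
Denominator 16 − 1 = 15.
Result: 0.8762136102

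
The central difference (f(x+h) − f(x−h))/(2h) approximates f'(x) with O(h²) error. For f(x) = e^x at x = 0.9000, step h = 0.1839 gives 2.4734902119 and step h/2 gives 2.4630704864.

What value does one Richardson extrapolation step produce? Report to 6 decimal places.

2.459597

Error is O(h^2); halving h shrinks it by 2^2 = 4.
4×2.4630704864 = 9.8522819456; 9.8522819456 − 2.4734902119 = 7.3787917337
Divide by 2^2 − 1 = 3.
Result: 2.4595972446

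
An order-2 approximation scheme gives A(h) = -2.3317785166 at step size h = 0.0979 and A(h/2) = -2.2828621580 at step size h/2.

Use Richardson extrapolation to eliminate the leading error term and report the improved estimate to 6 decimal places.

-2.266557

Method order is 2; weight 2^2 = 4.
4×(-2.2828621580) − (-2.3317785166) = -6.7996701154
R = (-6.7996701154)/3 = -2.2665567051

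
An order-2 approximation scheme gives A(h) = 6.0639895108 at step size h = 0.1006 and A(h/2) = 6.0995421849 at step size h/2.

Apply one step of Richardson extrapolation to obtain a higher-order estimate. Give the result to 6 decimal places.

Leading term ∝ h^2; use weight 4 = 2^2.
2^2·A(h/2) = 24.3981687396; minus A(h) gives 18.3341792288.
Divide by 2^2 − 1 = 3.
So the Richardson estimate is 6.1113930763.
Gap between inputs: 3.555e-02; correction applied: +0.0118508914.

6.111393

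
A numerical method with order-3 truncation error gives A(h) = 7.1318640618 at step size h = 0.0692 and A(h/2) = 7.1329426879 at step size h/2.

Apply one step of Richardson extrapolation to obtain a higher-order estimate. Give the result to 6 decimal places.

r = 3, so 2^r = 8.
A(h/2) − A(h) = 7.1329426879 − 7.1318640618 = 0.0010786261
Correction (A(h/2) − A(h))/(8 − 1) = 0.0010786261/7 = 0.0001540894
R = A(h/2) + (A(h/2) − A(h))/7 = 7.1329426879 + 0.0001540894 = 7.1330967773

7.133097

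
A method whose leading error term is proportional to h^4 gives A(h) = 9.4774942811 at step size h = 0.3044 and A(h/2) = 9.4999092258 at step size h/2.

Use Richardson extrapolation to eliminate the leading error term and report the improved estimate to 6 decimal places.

9.501404

Order 4 gives 2^r = 16 and 2^r − 1 = 15.
Numerator 16 × A(h/2) − A(h) = 16 × 9.4999092258 − 9.4774942811 = 142.5210533317
R = 142.5210533317/15 = 9.5014035554
Shift from A(h/2): +0.0014943296.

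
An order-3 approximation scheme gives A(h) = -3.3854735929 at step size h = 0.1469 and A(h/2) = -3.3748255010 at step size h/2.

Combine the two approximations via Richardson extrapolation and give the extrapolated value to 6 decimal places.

With r = 3 the leading error scales as h^3, so the weight is 2^3 = 8.
Weighted: (-26.9986040080) − (-3.3854735929) = -23.6131304151
Denominator 8 − 1 = 7.
(8×(-3.3748255010) − (-3.3854735929))/(8 − 1) = -3.3733043450

-3.373304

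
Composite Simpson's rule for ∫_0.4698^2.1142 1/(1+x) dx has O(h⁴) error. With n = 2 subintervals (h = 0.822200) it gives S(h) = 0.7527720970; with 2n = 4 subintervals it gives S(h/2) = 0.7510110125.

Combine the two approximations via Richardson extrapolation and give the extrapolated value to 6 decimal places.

0.750894

Leading term ∝ h^4; use weight 16 = 2^4.
Numerator 16·A(h/2) − A(h) = 16·0.7510110125 − 0.7527720970 = 11.2634041030
Extrapolated: 11.2634041030 / 15 = 0.7508936069
Correction |R − A(h/2)| = 1.174e-04; gap |A(h/2) − A(h)| = 1.761e-03.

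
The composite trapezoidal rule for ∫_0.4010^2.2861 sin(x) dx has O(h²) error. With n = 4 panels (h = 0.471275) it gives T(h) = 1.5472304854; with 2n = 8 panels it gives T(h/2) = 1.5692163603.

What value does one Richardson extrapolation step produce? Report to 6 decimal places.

r = 2, so 2^r = 4.
4*1.5692163603 = 6.2768654412; 6.2768654412 − 1.5472304854 = 4.7296349558
Denominator 4 − 1 = 3.
R = 4.7296349558/3 = 1.5765449853
Gap between inputs: 2.199e-02; correction applied: +0.0073286250.

1.576545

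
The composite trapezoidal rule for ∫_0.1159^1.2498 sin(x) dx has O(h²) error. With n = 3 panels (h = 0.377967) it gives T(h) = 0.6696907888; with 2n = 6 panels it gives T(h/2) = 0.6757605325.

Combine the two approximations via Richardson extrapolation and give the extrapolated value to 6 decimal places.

0.677784

r = 2: numerator weight 4, denominator 3.
Weighted: 2.7030421300 − 0.6696907888 = 2.0333513412
Divide by 2^2 − 1 = 3.
Result: 0.6777837804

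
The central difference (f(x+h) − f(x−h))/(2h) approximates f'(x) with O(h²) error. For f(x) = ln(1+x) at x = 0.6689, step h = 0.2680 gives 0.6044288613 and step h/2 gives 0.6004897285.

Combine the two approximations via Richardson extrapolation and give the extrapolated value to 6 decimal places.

Method order is 2; weight 2^2 = 4.
Top: 4(0.6004897285) − (0.6044288613) = 1.7975300527
1.7975300527 ÷ 3 = 0.5991766842

0.599177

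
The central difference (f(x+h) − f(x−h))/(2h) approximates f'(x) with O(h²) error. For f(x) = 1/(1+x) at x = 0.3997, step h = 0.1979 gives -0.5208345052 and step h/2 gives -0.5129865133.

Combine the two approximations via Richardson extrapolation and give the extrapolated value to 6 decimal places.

Method order is 2; weight 2^2 = 4.
2^2·A(h/2) = -2.0519460532; minus A(h) gives -1.5311115480.
Divide by 2^2 − 1 = 3.
R = (-1.5311115480)/3 = -0.5103705160
Correction |R − A(h/2)| = 2.616e-03; gap |A(h/2) − A(h)| = 7.848e-03.

-0.510371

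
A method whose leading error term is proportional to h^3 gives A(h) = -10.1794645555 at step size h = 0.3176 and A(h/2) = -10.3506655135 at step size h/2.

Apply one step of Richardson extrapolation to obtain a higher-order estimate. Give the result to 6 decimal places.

Error is O(h^3); halving h shrinks it by 2^3 = 8.
2^3·A(h/2) = -82.8053241080; minus A(h) gives -72.6258595525.
Extrapolated: (-72.6258595525) / 7 = -10.3751227932

-10.375123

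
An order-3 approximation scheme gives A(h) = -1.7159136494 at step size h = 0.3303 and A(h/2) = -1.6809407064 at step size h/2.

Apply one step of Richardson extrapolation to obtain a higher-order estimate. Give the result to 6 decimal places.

Order 3 gives 2^r = 8 and 2^r − 1 = 7.
8 × (-1.6809407064) = -13.4475256512; (-13.4475256512) − (-1.7159136494) = -11.7316120018
(8 × (-1.6809407064) − (-1.7159136494))/(8 − 1) = -1.6759445717

-1.675945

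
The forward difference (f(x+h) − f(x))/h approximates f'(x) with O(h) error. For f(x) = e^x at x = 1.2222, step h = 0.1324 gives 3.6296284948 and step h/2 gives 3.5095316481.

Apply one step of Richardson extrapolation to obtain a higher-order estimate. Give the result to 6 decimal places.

3.389435

The method has order 1: 2^1 = 2.
A(h/2) − A(h) = 3.5095316481 − 3.6296284948 = -0.1200968467
Correction (A(h/2) − A(h))/(2 − 1) = (-0.1200968467)/1 = -0.1200968467
R = 3.5095316481 − 0.1200968467 = 3.3894348014
Gap between inputs: 1.201e-01; correction applied: −0.1200968467.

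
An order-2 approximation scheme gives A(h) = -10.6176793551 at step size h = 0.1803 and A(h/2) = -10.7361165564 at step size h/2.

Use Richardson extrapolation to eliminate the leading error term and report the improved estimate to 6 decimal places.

Leading term ∝ h^2; use weight 4 = 2^2.
Numerator 4×A(h/2) − A(h) = 4×(-10.7361165564) − (-10.6176793551) = -32.3267868705
Denominator 4 − 1 = 3.
Result: -10.7755956235

-10.775596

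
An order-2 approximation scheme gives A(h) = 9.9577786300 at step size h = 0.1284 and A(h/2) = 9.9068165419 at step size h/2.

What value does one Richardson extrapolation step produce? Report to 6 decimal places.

r = 2, so 2^r = 4.
4*9.9068165419 = 39.6272661676; 39.6272661676 − 9.9577786300 = 29.6694875376
29.6694875376 ÷ 3 = 9.8898291792

9.889829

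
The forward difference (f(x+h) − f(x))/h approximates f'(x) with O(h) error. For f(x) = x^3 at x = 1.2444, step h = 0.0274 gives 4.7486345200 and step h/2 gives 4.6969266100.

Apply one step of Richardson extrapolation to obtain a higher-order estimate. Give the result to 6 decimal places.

With r = 1 the leading error scales as h^1, so the weight is 2^1 = 2.
2*4.6969266100 = 9.3938532200; subtract 4.7486345200 → 4.6452187000
Denominator 2 − 1 = 1.
(2*4.6969266100 − 4.7486345200)/(2 − 1) = 4.6452187000

4.645219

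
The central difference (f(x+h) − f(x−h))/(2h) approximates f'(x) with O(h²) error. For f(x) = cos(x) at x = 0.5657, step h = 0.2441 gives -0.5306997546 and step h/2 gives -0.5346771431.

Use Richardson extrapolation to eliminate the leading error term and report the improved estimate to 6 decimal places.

The method has order 2: 2^2 = 4.
4 × (-0.5346771431) = -2.1387085724; subtract (-0.5306997546) → -1.6080088178
Divide by 2^2 − 1 = 3.
(4 × (-0.5346771431) − (-0.5306997546))/(4 − 1) = -0.5360029393

-0.536003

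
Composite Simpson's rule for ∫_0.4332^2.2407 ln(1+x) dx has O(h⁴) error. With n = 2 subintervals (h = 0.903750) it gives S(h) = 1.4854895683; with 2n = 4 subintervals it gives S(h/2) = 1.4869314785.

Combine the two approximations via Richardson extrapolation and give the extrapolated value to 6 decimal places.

Method order is 4; weight 2^4 = 16.
16×1.4869314785 = 23.7909036560; 23.7909036560 − 1.4854895683 = 22.3054140877
Extrapolated: 22.3054140877 / 15 = 1.4870276058

1.487028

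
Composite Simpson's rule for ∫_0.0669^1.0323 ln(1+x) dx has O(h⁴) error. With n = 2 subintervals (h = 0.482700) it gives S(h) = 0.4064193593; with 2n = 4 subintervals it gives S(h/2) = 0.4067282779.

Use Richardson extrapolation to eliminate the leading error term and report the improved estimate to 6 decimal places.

0.406749

Method order is 4; weight 2^4 = 16.
16·0.4067282779 = 6.5076524464; subtract 0.4064193593 → 6.1012330871
Extrapolated: 6.1012330871 / 15 = 0.4067488725
Shift from A(h/2): +0.0000205946.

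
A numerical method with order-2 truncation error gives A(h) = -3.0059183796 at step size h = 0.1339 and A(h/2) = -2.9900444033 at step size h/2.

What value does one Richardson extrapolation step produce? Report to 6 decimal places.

Method order is 2; weight 2^2 = 4.
Weighted: (-11.9601776132) − (-3.0059183796) = -8.9542592336
Divide by 2^2 − 1 = 3.
R = (-8.9542592336)/3 = -2.9847530779
Gap between inputs: 1.587e-02; correction applied: +0.0052913254.

-2.984753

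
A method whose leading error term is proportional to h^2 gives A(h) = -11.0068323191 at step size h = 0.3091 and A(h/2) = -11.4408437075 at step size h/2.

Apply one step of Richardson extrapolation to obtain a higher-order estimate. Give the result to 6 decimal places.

-11.585514

The method has order 2: 2^2 = 4.
4·(-11.4408437075) = -45.7633748300; subtract (-11.0068323191) → -34.7565425109
Denominator 4 − 1 = 3.
So the Richardson estimate is -11.5855141703.
Correction |R − A(h/2)| = 1.447e-01; gap |A(h/2) − A(h)| = 4.340e-01.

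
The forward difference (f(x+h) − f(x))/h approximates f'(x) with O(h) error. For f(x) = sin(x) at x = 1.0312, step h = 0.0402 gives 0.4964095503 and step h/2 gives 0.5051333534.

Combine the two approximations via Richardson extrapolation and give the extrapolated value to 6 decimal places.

With r = 1 the leading error scales as h^1, so the weight is 2^1 = 2.
Top: 2(0.5051333534) − (0.4964095503) = 0.5138571565
Divide by 2^1 − 1 = 1.
Extrapolated: 0.5138571565 / 1 = 0.5138571565

0.513857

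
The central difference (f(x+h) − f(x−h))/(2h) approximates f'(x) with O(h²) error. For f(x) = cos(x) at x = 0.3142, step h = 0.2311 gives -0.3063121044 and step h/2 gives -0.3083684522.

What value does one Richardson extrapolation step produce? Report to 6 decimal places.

Order 2 gives 2^r = 4 and 2^r − 1 = 3.
Weighted: (-1.2334738088) − (-0.3063121044) = -0.9271617044
Extrapolated: (-0.9271617044) / 3 = -0.3090539015

-0.309054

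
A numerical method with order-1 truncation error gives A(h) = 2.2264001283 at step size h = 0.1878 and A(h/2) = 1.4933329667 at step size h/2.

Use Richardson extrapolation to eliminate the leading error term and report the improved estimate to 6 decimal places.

0.760266

Order 1 gives 2^r = 2 and 2^r − 1 = 1.
2×1.4933329667 = 2.9866659334; subtract 2.2264001283 → 0.7602658051
(2×1.4933329667 − 2.2264001283)/(2 − 1) = 0.7602658051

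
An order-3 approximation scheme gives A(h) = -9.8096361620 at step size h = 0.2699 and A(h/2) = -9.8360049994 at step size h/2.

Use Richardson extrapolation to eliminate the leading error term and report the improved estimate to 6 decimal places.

r = 3: numerator weight 8, denominator 7.
Numerator 8*A(h/2) − A(h) = 8*(-9.8360049994) − (-9.8096361620) = -68.8784038332
Denominator 8 − 1 = 7.
R = (-68.8784038332)/7 = -9.8397719762
Correction |R − A(h/2)| = 3.767e-03; gap |A(h/2) − A(h)| = 2.637e-02.

-9.839772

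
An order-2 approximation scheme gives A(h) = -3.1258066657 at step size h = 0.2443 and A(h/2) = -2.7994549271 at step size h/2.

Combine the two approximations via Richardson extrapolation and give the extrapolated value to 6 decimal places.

With r = 2 the leading error scales as h^2, so the weight is 2^2 = 4.
4·(-2.7994549271) − (-3.1258066657) = -8.0720130427
(4·(-2.7994549271) − (-3.1258066657))/(4 − 1) = -2.6906710142

-2.690671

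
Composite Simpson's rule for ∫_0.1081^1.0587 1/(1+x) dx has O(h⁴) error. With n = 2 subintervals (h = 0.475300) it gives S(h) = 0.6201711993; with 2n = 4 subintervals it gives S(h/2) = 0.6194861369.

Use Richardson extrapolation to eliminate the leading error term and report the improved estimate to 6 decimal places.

Order 4 gives 2^r = 16 and 2^r − 1 = 15.
2^4*A(h/2) = 9.9117781904; minus A(h) gives 9.2916069911.
Denominator 16 − 1 = 15.
Result: 0.6194404661

0.619440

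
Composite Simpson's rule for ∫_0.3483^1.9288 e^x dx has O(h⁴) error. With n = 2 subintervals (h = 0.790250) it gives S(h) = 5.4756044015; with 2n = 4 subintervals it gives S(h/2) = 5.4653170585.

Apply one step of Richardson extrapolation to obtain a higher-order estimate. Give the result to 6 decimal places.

Error is O(h^4); halving h shrinks it by 2^4 = 16.
2^4 × A(h/2) = 87.4450729360; minus A(h) gives 81.9694685345.
Divide by 2^4 − 1 = 15.
81.9694685345 ÷ 15 = 5.4646312356

5.464631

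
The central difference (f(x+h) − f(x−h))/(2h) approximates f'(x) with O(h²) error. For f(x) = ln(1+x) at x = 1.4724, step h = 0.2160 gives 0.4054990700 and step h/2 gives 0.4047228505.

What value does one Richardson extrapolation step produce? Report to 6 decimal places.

0.404464

Error is O(h^2); halving h shrinks it by 2^2 = 4.
A(h/2) − A(h) = 0.4047228505 − 0.4054990700 = -0.0007762195
Divide by 2^2 − 1 = 3: (-0.0007762195)/3 = -0.0002587398
R = 0.4047228505 − 0.0002587398 = 0.4044641107
Shift from A(h/2): −0.0002587398.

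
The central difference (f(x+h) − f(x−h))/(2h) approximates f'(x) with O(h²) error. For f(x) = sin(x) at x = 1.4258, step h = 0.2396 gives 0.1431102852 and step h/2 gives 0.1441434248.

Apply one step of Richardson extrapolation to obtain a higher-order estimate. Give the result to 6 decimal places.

r = 2: numerator weight 4, denominator 3.
4*0.1441434248 = 0.5765736992; 0.5765736992 − 0.1431102852 = 0.4334634140
(4*0.1441434248 − 0.1431102852)/(4 − 1) = 0.1444878047

0.144488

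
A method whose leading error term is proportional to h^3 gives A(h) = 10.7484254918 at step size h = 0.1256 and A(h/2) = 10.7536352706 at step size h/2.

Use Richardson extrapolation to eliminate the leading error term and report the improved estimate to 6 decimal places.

Order 3 gives 2^r = 8 and 2^r − 1 = 7.
A(h/2) − A(h) = 10.7536352706 − 10.7484254918 = 0.0052097788
Divide by 2^3 − 1 = 7: 0.0052097788/7 = 0.0007442541
R = A(h/2) + (A(h/2) − A(h))/7 = 10.7536352706 + 0.0007442541 = 10.7543795247
Correction |R − A(h/2)| = 7.443e-04; gap |A(h/2) − A(h)| = 5.210e-03.

10.754380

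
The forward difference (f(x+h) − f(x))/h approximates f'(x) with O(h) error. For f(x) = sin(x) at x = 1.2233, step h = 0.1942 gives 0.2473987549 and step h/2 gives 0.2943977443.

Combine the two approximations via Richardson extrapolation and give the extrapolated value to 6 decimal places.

0.341397

Order 1 gives 2^r = 2 and 2^r − 1 = 1.
Difference of the inputs: 0.2943977443 − 0.2473987549 = 0.0469989894
Correction (A(h/2) − A(h))/(2 − 1) = 0.0469989894/1 = 0.0469989894
R = A(h/2) + (A(h/2) − A(h))/1 = 0.2943977443 + 0.0469989894 = 0.3413967337
Gap between inputs: 4.700e-02; correction applied: +0.0469989894.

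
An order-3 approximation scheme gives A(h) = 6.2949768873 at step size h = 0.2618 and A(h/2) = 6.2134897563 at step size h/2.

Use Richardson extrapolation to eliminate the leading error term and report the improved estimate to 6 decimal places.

Leading term ∝ h^3; use weight 8 = 2^3.
8 × 6.2134897563 − 6.2949768873 = 43.4129411631
Denominator 8 − 1 = 7.
Extrapolated: 43.4129411631 / 7 = 6.2018487376

6.201849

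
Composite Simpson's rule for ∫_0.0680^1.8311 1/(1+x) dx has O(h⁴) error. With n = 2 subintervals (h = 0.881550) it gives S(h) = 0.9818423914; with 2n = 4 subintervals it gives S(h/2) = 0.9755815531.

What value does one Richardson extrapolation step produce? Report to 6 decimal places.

Leading term ∝ h^4; use weight 16 = 2^4.
Weighted: 15.6093048496 − 0.9818423914 = 14.6274624582
Divide by 2^4 − 1 = 15.
14.6274624582 ÷ 15 = 0.9751641639

0.975164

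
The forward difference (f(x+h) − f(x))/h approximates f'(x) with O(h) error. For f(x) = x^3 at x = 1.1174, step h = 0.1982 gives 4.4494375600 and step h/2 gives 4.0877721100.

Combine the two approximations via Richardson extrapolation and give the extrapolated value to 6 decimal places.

Method order is 1; weight 2^1 = 2.
Weighted: 8.1755442200 − 4.4494375600 = 3.7261066600
Divide by 2^1 − 1 = 1.
Extrapolated: 3.7261066600 / 1 = 3.7261066600

3.726107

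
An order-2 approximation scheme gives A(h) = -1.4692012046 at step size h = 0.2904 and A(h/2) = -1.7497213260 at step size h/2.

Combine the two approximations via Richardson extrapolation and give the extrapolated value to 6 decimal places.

r = 2, so 2^r = 4.
4×(-1.7497213260) − (-1.4692012046) = -5.5296840994
(-5.5296840994) ÷ 3 = -1.8432280331
Shift from A(h/2): −0.0935067071.

-1.843228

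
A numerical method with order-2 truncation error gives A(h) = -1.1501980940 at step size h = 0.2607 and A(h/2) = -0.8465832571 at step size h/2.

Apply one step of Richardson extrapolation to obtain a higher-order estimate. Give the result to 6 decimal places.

r = 2, so 2^r = 4.
2^2 × A(h/2) = -3.3863330284; minus A(h) gives -2.2361349344.
Denominator 4 − 1 = 3.
(-2.2361349344) ÷ 3 = -0.7453783115

-0.745378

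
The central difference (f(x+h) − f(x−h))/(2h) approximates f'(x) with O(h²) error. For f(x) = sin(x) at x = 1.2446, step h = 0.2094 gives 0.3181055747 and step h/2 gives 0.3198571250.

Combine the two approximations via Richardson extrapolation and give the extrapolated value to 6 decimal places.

0.320441

With r = 2 the leading error scales as h^2, so the weight is 2^2 = 4.
4*0.3198571250 − 0.3181055747 = 0.9613229253
Denominator 4 − 1 = 3.
R = 0.9613229253/3 = 0.3204409751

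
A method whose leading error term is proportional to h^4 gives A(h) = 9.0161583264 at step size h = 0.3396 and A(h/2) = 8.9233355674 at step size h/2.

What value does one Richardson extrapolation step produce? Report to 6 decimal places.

r = 4: numerator weight 16, denominator 15.
Top: 16(8.9233355674) − (9.0161583264) = 133.7572107520
Denominator 16 − 1 = 15.
(16 × 8.9233355674 − 9.0161583264)/(16 − 1) = 8.9171473835
Gap between inputs: 9.282e-02; correction applied: −0.0061881839.

8.917147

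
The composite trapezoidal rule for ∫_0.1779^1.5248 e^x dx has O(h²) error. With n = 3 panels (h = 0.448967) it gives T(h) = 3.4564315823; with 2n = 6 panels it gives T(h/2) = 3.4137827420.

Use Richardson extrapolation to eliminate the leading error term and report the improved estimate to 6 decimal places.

3.399566

r = 2, so 2^r = 4.
Top: 4(3.4137827420) − (3.4564315823) = 10.1986993857
10.1986993857 ÷ 3 = 3.3995664619
Gap between inputs: 4.265e-02; correction applied: −0.0142162801.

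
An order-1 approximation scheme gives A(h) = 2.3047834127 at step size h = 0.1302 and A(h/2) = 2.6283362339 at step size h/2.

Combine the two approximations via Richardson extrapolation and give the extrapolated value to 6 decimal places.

2.951889

Method order is 1; weight 2^1 = 2.
Weighted: 5.2566724678 − 2.3047834127 = 2.9518890551
Divide by 2^1 − 1 = 1.
Extrapolated: 2.9518890551 / 1 = 2.9518890551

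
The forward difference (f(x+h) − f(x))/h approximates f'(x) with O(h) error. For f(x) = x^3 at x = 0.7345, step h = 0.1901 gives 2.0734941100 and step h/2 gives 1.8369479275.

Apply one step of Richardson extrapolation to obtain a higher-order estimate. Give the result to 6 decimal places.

1.600402

r = 1: numerator weight 2, denominator 1.
Numerator 2*A(h/2) − A(h) = 2*1.8369479275 − 2.0734941100 = 1.6004017450
Extrapolated: 1.6004017450 / 1 = 1.6004017450
Gap between inputs: 2.365e-01; correction applied: −0.2365461825.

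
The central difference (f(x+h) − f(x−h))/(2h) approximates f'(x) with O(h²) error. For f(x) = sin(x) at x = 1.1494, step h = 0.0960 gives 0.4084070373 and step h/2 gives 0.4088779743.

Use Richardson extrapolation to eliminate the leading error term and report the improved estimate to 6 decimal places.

Leading term ∝ h^2; use weight 4 = 2^2.
Weighted: 1.6355118972 − 0.4084070373 = 1.2271048599
R = 1.2271048599/3 = 0.4090349533

0.409035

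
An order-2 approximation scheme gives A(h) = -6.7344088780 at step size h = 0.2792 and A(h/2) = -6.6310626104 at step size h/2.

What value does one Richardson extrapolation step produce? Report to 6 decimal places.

r = 2, so 2^r = 4.
4*(-6.6310626104) = -26.5242504416; (-26.5242504416) − (-6.7344088780) = -19.7898415636
Extrapolated: (-19.7898415636) / 3 = -6.5966138545
Correction |R − A(h/2)| = 3.445e-02; gap |A(h/2) − A(h)| = 1.033e-01.

-6.596614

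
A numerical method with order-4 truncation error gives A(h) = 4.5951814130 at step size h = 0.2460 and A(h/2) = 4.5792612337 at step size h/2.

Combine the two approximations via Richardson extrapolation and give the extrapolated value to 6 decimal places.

r = 4: numerator weight 16, denominator 15.
Top: 16(4.5792612337) − (4.5951814130) = 68.6729983262
Divide by 2^4 − 1 = 15.
68.6729983262 ÷ 15 = 4.5781998884
Shift from A(h/2): −0.0010613453.

4.578200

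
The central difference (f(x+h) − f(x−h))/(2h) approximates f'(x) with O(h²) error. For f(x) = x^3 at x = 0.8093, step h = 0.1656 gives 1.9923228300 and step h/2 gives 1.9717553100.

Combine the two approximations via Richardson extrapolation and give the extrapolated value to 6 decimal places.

1.964899

r = 2: numerator weight 4, denominator 3.
Weighted: 7.8870212400 − 1.9923228300 = 5.8946984100
R = 5.8946984100/3 = 1.9648994700
Gap between inputs: 2.057e-02; correction applied: −0.0068558400.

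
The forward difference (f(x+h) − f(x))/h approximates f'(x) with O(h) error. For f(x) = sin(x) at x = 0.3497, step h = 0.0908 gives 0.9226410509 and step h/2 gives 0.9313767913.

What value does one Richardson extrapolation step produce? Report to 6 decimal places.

0.940113

Error is O(h^1); halving h shrinks it by 2^1 = 2.
2^1 × A(h/2) = 1.8627535826; minus A(h) gives 0.9401125317.
Denominator 2 − 1 = 1.
Extrapolated: 0.9401125317 / 1 = 0.9401125317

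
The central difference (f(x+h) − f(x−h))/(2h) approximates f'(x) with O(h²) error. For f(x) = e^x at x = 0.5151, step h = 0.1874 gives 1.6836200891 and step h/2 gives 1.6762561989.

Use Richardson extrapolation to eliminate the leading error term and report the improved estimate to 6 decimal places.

1.673802

Method order is 2; weight 2^2 = 4.
Numerator 4 × A(h/2) − A(h) = 4 × 1.6762561989 − 1.6836200891 = 5.0214047065
Divide by 2^2 − 1 = 3.
So the Richardson estimate is 1.6738015688.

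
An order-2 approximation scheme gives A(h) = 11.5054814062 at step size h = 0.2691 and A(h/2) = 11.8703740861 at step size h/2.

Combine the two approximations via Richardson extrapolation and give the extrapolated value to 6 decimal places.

11.992005

Order 2 gives 2^r = 4 and 2^r − 1 = 3.
Top: 4(11.8703740861) − (11.5054814062) = 35.9760149382
35.9760149382 ÷ 3 = 11.9920049794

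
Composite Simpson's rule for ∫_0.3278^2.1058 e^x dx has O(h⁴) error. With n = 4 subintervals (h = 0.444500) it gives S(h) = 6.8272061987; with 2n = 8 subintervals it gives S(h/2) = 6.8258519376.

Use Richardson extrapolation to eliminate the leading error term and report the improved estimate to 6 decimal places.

6.825762

Error is O(h^4); halving h shrinks it by 2^4 = 16.
Difference of the inputs: 6.8258519376 − 6.8272061987 = -0.0013542611
Correction (A(h/2) − A(h))/(16 − 1) = (-0.0013542611)/15 = -0.0000902841
R = 6.8258519376 − 0.0000902841 = 6.8257616535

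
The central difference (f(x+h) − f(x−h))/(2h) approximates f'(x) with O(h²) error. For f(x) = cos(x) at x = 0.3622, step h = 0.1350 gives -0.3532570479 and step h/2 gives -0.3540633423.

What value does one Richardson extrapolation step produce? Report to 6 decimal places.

-0.354332

r = 2, so 2^r = 4.
4*(-0.3540633423) = -1.4162533692; (-1.4162533692) − (-0.3532570479) = -1.0629963213
R = (-1.0629963213)/3 = -0.3543321071
Shift from A(h/2): −0.0002687648.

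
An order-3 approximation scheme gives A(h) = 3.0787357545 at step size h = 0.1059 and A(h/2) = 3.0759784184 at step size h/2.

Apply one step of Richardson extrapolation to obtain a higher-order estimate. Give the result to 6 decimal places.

The method has order 3: 2^3 = 8.
2^3·A(h/2) = 24.6078273472; minus A(h) gives 21.5290915927.
R = 21.5290915927/7 = 3.0755845132
Gap between inputs: 2.757e-03; correction applied: −0.0003939052.

3.075585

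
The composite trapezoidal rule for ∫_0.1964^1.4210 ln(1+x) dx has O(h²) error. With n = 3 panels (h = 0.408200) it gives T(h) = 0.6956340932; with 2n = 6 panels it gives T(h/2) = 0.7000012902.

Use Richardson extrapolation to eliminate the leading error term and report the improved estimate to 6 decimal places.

Method order is 2; weight 2^2 = 4.
Top: 4(0.7000012902) − (0.6956340932) = 2.1043710676
Extrapolated: 2.1043710676 / 3 = 0.7014570225

0.701457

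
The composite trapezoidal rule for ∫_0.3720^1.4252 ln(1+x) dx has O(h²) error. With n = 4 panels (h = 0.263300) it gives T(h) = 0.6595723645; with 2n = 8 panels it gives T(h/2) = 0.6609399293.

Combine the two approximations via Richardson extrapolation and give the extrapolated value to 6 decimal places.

With r = 2 the leading error scales as h^2, so the weight is 2^2 = 4.
A(h/2) − A(h) = 0.6609399293 − 0.6595723645 = 0.0013675648
Divide by 2^2 − 1 = 3: 0.0013675648/3 = 0.0004558549
R = 0.6609399293 + 0.0004558549 = 0.6613957842

0.661396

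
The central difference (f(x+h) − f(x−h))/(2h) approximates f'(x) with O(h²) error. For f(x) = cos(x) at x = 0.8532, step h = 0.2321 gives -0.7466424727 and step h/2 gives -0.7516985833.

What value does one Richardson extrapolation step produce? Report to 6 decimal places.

-0.753384

r = 2: numerator weight 4, denominator 3.
4×(-0.7516985833) = -3.0067943332; subtract (-0.7466424727) → -2.2601518605
(4×(-0.7516985833) − (-0.7466424727))/(4 − 1) = -0.7533839535
Correction |R − A(h/2)| = 1.685e-03; gap |A(h/2) − A(h)| = 5.056e-03.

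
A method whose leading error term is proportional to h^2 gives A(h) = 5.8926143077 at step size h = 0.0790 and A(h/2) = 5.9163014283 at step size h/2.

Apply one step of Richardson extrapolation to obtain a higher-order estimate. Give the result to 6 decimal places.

Method order is 2; weight 2^2 = 4.
4×5.9163014283 = 23.6652057132; 23.6652057132 − 5.8926143077 = 17.7725914055
Denominator 4 − 1 = 3.
So the Richardson estimate is 5.9241971352.
Correction |R − A(h/2)| = 7.896e-03; gap |A(h/2) − A(h)| = 2.369e-02.

5.924197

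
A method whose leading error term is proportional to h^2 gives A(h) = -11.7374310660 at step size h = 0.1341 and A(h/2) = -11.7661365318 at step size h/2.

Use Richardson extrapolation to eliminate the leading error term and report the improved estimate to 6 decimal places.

-11.775705

r = 2, so 2^r = 4.
Numerator 4 × A(h/2) − A(h) = 4 × (-11.7661365318) − (-11.7374310660) = -35.3271150612
Extrapolated: (-35.3271150612) / 3 = -11.7757050204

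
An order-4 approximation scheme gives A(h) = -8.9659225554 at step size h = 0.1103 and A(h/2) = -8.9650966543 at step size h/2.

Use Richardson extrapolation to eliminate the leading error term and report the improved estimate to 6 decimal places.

-8.965042

With r = 4 the leading error scales as h^4, so the weight is 2^4 = 16.
2^4·A(h/2) = -143.4415464688; minus A(h) gives -134.4756239134.
Divide by 2^4 − 1 = 15.
R = (-134.4756239134)/15 = -8.9650415942
Correction |R − A(h/2)| = 5.506e-05; gap |A(h/2) − A(h)| = 8.259e-04.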